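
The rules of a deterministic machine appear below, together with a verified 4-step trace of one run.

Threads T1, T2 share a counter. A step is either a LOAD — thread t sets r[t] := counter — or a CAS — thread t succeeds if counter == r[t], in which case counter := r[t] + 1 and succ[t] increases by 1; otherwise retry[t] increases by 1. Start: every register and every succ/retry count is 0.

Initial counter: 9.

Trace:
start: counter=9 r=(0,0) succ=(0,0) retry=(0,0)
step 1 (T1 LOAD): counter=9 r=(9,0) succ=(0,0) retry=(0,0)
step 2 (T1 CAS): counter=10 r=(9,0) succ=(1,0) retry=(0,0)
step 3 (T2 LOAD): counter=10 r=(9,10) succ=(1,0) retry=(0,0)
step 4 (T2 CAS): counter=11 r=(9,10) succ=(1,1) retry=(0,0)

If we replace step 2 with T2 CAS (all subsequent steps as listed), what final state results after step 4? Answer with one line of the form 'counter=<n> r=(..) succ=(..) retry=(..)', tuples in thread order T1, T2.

counter=10 r=(9,9) succ=(0,1) retry=(0,1)

(re-executing from step 2 with the substitution; state before step 2: counter=9 r=(9,0) succ=(0,0) retry=(0,0))
step 2 (T2 CAS): counter=9 r=(9,0) succ=(0,0) retry=(0,1)
step 3 (T2 LOAD): counter=9 r=(9,9) succ=(0,0) retry=(0,1)
step 4 (T2 CAS): counter=10 r=(9,9) succ=(0,1) retry=(0,1)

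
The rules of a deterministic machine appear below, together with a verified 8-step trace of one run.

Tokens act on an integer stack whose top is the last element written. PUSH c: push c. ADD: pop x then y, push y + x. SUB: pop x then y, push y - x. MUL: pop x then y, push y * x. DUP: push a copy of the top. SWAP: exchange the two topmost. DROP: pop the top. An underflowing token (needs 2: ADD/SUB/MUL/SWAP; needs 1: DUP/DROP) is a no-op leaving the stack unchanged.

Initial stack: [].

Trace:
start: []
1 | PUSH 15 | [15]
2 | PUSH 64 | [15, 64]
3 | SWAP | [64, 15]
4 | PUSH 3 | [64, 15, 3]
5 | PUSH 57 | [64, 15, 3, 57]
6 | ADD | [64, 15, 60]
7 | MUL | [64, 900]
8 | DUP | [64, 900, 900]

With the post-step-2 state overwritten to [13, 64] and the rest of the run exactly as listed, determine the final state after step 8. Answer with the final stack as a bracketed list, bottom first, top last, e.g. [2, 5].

[64, 780, 780]

state after step 2 := [13, 64]
3 | SWAP | [64, 13]
4 | PUSH 3 | [64, 13, 3]
5 | PUSH 57 | [64, 13, 3, 57]
6 | ADD | [64, 13, 60]
7 | MUL | [64, 780]
8 | DUP | [64, 780, 780]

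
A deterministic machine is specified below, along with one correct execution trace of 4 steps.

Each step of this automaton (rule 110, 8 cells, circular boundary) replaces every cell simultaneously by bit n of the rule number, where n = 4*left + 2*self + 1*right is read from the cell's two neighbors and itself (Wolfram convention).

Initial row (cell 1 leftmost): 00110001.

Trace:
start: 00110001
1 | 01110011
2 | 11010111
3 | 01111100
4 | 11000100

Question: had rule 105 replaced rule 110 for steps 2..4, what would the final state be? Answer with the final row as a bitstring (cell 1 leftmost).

01101000

(re-executing steps 2..4 under rule 105; state before step 2: 01110011)
2 | 11010011
3 | 01100010
4 | 01101000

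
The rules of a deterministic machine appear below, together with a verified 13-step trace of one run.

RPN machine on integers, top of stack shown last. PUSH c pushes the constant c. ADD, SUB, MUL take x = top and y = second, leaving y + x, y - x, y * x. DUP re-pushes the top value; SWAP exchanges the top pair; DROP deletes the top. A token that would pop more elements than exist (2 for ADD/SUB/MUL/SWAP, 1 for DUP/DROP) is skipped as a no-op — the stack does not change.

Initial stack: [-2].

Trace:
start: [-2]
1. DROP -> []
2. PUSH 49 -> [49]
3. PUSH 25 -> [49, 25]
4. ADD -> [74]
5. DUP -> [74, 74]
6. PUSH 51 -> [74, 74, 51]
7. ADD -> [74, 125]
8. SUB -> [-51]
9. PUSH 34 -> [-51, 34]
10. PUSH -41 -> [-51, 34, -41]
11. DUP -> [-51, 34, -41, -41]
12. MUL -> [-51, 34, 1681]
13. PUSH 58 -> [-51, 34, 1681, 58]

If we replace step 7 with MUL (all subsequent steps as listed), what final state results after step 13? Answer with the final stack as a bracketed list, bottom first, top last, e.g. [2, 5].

[-3700, 34, 1681, 58]

(re-executing from step 7 with the substitution; state before step 7: [74, 74, 51])
7. MUL -> [74, 3774]
8. SUB -> [-3700]
9. PUSH 34 -> [-3700, 34]
10. PUSH -41 -> [-3700, 34, -41]
11. DUP -> [-3700, 34, -41, -41]
12. MUL -> [-3700, 34, 1681]
13. PUSH 58 -> [-3700, 34, 1681, 58]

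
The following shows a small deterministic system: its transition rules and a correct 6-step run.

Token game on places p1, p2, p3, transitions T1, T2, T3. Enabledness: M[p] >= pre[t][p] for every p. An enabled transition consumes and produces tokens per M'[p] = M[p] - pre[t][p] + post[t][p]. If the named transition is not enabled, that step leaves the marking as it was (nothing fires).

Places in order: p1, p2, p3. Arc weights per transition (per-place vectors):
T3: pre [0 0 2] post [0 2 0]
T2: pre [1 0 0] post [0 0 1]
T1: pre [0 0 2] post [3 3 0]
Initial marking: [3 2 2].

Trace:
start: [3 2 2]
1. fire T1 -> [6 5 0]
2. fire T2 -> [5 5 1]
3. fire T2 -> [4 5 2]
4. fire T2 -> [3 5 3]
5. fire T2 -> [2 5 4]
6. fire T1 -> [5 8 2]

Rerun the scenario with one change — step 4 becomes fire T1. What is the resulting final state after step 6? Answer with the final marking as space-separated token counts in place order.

6 8 1

(re-executing from step 4 with the substitution; state before step 4: [4 5 2])
4. fire T1 -> [7 8 0]
5. fire T2 -> [6 8 1]
6. fire T1 -> [6 8 1]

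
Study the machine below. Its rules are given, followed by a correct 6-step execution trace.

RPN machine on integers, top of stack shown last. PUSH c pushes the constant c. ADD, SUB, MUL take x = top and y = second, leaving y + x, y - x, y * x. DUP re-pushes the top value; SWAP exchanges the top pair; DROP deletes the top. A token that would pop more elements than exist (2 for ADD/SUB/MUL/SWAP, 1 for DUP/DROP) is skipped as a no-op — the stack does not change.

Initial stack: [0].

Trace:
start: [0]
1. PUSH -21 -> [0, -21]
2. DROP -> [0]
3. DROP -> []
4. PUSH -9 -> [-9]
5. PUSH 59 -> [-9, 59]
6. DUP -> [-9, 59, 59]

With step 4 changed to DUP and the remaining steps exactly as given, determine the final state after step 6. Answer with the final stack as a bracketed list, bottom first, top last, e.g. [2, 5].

(re-executing from step 4 with the substitution; state before step 4: [])
4. DUP -> []
5. PUSH 59 -> [59]
6. DUP -> [59, 59]

[59, 59]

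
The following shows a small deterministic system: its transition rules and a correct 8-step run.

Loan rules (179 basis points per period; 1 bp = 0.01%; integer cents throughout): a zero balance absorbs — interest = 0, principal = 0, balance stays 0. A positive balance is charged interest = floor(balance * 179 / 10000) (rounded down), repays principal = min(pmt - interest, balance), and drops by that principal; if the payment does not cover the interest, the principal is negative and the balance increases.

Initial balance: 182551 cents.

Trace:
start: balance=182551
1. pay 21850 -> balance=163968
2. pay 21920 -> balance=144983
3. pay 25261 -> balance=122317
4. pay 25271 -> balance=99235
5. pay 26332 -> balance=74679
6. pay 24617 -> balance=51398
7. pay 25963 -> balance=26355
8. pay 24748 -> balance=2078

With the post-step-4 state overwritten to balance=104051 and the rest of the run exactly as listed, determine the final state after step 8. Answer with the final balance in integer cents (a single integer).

state after step 4 := balance=104051
5. pay 26332 -> balance=79581
6. pay 24617 -> balance=56388
7. pay 25963 -> balance=31434
8. pay 24748 -> balance=7248

7248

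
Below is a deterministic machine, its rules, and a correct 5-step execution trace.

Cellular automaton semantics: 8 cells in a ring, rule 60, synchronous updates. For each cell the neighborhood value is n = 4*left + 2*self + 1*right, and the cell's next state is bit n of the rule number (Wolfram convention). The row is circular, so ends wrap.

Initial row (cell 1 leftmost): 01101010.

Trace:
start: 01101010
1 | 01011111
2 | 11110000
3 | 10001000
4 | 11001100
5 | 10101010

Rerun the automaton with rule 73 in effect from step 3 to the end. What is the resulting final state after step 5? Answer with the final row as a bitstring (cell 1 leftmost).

(re-executing steps 3..5 under rule 73; state before step 3: 11110000)
3 | 10010110
4 | 00000110
5 | 11110110

11110110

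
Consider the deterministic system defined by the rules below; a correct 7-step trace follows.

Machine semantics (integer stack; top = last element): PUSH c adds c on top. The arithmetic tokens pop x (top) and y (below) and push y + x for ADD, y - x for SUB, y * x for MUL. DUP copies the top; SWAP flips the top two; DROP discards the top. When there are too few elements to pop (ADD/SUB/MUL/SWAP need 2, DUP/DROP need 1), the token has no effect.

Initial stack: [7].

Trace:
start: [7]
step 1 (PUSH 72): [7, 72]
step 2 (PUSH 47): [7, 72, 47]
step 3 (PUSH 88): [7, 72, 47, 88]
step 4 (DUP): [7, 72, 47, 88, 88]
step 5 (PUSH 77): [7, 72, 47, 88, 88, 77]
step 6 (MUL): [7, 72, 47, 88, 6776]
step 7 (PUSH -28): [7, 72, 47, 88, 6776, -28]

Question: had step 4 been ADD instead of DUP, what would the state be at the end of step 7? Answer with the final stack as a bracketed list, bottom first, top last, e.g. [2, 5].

(re-executing from step 4 with the substitution; state before step 4: [7, 72, 47, 88])
step 4 (ADD): [7, 72, 135]
step 5 (PUSH 77): [7, 72, 135, 77]
step 6 (MUL): [7, 72, 10395]
step 7 (PUSH -28): [7, 72, 10395, -28]

[7, 72, 10395, -28]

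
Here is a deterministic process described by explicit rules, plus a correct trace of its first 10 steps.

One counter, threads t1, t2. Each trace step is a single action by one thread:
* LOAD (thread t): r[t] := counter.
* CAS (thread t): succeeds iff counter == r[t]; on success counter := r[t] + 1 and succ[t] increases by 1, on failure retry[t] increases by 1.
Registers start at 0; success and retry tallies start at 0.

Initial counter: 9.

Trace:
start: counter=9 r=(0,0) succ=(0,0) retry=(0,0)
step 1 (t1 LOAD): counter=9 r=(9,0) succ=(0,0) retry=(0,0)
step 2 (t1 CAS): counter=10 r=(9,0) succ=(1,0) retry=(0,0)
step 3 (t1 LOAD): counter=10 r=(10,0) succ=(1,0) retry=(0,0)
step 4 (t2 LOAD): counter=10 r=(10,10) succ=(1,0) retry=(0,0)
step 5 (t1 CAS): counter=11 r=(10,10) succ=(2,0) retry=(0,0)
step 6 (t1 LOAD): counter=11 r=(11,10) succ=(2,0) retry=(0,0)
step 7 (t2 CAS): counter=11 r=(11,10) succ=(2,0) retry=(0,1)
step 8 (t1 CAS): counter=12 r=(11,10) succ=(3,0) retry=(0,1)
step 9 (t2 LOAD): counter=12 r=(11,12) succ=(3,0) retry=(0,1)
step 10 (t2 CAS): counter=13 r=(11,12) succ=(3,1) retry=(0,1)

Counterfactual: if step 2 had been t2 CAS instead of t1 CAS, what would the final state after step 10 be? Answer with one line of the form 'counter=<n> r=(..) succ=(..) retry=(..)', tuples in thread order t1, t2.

counter=12 r=(10,11) succ=(2,1) retry=(0,2)

(re-executing from step 2 with the substitution; state before step 2: counter=9 r=(9,0) succ=(0,0) retry=(0,0))
step 2 (t2 CAS): counter=9 r=(9,0) succ=(0,0) retry=(0,1)
step 3 (t1 LOAD): counter=9 r=(9,0) succ=(0,0) retry=(0,1)
step 4 (t2 LOAD): counter=9 r=(9,9) succ=(0,0) retry=(0,1)
step 5 (t1 CAS): counter=10 r=(9,9) succ=(1,0) retry=(0,1)
step 6 (t1 LOAD): counter=10 r=(10,9) succ=(1,0) retry=(0,1)
step 7 (t2 CAS): counter=10 r=(10,9) succ=(1,0) retry=(0,2)
step 8 (t1 CAS): counter=11 r=(10,9) succ=(2,0) retry=(0,2)
step 9 (t2 LOAD): counter=11 r=(10,11) succ=(2,0) retry=(0,2)
step 10 (t2 CAS): counter=12 r=(10,11) succ=(2,1) retry=(0,2)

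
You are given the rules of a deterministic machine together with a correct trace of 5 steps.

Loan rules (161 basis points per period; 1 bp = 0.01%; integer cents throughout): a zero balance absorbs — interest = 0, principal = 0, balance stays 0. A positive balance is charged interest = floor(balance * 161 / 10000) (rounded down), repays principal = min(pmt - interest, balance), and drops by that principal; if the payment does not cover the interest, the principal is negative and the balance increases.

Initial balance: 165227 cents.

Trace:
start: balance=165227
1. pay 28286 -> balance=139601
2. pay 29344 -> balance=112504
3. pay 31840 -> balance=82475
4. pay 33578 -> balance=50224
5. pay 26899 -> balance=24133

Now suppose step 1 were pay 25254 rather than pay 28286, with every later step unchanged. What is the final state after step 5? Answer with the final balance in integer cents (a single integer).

27365

(re-executing from step 1 with the substitution; state before step 1: balance=165227)
1. pay 25254 -> balance=142633
2. pay 29344 -> balance=115585
3. pay 31840 -> balance=85605
4. pay 33578 -> balance=53405
5. pay 26899 -> balance=27365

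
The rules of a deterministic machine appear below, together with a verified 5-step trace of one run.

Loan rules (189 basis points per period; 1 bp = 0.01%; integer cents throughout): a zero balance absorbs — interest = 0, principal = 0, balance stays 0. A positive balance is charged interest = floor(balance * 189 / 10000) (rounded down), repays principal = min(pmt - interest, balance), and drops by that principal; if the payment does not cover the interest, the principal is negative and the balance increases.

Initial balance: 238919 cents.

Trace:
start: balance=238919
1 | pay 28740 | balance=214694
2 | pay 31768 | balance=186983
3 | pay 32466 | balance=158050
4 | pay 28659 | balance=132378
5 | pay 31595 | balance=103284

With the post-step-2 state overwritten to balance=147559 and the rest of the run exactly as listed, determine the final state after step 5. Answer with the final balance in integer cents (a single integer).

state after step 2 := balance=147559
3 | pay 32466 | balance=117881
4 | pay 28659 | balance=91449
5 | pay 31595 | balance=61582

61582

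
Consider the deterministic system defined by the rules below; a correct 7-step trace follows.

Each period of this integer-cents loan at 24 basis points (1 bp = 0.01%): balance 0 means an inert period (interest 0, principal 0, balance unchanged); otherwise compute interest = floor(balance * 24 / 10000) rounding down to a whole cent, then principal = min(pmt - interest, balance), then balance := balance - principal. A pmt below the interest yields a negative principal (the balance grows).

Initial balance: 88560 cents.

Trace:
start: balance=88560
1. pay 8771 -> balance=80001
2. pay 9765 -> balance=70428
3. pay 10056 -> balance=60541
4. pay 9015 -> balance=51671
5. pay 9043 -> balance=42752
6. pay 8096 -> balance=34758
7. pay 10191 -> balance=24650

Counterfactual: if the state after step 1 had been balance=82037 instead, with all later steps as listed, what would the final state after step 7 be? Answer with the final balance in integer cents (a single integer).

state after step 1 := balance=82037
2. pay 9765 -> balance=72468
3. pay 10056 -> balance=62585
4. pay 9015 -> balance=53720
5. pay 9043 -> balance=44805
6. pay 8096 -> balance=36816
7. pay 10191 -> balance=26713

26713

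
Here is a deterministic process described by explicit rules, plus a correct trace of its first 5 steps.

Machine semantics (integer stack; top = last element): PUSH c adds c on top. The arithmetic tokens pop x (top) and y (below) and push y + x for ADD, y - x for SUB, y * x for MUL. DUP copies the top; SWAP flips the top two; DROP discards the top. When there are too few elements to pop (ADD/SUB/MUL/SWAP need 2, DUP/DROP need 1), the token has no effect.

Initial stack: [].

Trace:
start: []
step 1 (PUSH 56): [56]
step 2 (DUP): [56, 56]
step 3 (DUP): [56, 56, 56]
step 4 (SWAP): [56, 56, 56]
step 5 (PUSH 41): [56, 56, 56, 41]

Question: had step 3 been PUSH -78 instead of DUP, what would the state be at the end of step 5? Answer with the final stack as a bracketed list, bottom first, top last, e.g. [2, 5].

(re-executing from step 3 with the substitution; state before step 3: [56, 56])
step 3 (PUSH -78): [56, 56, -78]
step 4 (SWAP): [56, -78, 56]
step 5 (PUSH 41): [56, -78, 56, 41]

[56, -78, 56, 41]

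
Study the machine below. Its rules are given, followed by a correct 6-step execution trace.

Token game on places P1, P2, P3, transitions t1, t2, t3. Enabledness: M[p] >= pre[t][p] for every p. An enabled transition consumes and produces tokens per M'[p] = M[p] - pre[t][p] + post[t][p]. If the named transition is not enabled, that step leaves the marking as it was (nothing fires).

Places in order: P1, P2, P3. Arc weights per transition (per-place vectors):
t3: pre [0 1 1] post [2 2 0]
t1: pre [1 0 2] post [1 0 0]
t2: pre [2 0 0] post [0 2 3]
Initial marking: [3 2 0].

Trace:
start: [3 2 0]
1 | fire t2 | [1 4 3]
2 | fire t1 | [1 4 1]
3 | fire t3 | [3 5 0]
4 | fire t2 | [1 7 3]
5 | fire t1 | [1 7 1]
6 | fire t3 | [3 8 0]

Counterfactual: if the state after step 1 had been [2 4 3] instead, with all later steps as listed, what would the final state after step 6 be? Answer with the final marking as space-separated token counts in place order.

4 8 0

state after step 1 := [2 4 3]
2 | fire t1 | [2 4 1]
3 | fire t3 | [4 5 0]
4 | fire t2 | [2 7 3]
5 | fire t1 | [2 7 1]
6 | fire t3 | [4 8 0]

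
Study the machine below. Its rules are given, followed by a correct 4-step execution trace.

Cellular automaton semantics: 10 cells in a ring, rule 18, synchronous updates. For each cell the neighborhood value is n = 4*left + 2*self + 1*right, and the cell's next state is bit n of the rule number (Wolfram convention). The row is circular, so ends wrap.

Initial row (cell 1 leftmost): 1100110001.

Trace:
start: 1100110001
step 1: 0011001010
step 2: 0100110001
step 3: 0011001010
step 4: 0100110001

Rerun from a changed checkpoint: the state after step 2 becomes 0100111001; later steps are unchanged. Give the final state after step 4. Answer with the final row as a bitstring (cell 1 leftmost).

state after step 2 := 0100111001
step 3: 0011000110
step 4: 0100101001

0100101001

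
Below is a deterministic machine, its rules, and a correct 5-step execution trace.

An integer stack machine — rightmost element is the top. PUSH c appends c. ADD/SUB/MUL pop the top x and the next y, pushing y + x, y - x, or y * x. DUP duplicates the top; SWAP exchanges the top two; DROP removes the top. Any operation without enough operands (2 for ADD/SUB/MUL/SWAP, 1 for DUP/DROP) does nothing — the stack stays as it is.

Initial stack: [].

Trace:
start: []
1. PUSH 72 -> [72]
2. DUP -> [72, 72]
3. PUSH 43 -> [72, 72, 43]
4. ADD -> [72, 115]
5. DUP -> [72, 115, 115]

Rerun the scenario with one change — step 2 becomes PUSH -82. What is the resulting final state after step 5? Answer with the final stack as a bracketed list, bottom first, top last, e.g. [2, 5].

[72, -39, -39]

(re-executing from step 2 with the substitution; state before step 2: [72])
2. PUSH -82 -> [72, -82]
3. PUSH 43 -> [72, -82, 43]
4. ADD -> [72, -39]
5. DUP -> [72, -39, -39]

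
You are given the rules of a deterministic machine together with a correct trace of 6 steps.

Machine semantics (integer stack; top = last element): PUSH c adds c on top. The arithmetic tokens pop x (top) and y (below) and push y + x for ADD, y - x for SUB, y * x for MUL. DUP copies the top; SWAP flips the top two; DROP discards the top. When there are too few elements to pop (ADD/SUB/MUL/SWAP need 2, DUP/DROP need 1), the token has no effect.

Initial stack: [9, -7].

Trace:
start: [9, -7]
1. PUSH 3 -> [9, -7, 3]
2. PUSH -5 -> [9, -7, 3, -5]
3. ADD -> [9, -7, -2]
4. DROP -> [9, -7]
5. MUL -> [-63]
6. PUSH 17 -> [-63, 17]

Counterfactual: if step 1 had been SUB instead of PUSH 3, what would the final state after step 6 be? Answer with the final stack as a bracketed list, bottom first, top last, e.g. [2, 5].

[17]

(re-executing from step 1 with the substitution; state before step 1: [9, -7])
1. SUB -> [16]
2. PUSH -5 -> [16, -5]
3. ADD -> [11]
4. DROP -> []
5. MUL -> []
6. PUSH 17 -> [17]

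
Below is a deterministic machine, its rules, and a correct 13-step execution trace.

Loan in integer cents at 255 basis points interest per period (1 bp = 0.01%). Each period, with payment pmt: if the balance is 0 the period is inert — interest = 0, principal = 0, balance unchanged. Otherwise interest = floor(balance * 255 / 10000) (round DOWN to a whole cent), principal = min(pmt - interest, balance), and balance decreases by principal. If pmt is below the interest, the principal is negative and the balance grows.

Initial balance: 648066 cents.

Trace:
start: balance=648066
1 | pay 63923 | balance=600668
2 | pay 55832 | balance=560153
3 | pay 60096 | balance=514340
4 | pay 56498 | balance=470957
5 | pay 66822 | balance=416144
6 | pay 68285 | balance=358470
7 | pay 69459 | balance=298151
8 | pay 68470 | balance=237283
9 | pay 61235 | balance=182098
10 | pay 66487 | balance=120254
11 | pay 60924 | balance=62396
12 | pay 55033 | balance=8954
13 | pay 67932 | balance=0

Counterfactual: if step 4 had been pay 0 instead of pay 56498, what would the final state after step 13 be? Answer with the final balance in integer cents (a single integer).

(re-executing from step 4 with the substitution; state before step 4: balance=514340)
4 | pay 0 | balance=527455
5 | pay 66822 | balance=474083
6 | pay 68285 | balance=417887
7 | pay 69459 | balance=359084
8 | pay 68470 | balance=299770
9 | pay 61235 | balance=246179
10 | pay 66487 | balance=185969
11 | pay 60924 | balance=129787
12 | pay 55033 | balance=78063
13 | pay 67932 | balance=12121

12121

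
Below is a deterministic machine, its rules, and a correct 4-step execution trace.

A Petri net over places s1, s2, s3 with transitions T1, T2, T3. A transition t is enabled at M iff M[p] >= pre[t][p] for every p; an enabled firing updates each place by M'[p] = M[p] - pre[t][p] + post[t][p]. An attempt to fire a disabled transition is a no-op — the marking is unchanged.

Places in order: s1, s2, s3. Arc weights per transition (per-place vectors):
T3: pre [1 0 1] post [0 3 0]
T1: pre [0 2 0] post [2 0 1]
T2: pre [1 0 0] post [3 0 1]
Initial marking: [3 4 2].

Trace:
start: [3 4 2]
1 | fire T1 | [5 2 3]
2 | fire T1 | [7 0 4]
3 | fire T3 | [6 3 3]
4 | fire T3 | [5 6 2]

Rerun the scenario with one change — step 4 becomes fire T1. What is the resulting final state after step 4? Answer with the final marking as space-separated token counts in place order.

(re-executing from step 4 with the substitution; state before step 4: [6 3 3])
4 | fire T1 | [8 1 4]

8 1 4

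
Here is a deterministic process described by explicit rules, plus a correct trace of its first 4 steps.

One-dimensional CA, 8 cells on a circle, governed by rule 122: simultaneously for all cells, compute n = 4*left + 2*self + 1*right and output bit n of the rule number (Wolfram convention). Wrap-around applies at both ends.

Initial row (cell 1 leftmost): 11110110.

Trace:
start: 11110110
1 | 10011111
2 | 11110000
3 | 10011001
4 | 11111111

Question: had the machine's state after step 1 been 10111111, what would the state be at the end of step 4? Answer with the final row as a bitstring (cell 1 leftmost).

11111011

state after step 1 := 10111111
2 | 11100000
3 | 10110001
4 | 11111011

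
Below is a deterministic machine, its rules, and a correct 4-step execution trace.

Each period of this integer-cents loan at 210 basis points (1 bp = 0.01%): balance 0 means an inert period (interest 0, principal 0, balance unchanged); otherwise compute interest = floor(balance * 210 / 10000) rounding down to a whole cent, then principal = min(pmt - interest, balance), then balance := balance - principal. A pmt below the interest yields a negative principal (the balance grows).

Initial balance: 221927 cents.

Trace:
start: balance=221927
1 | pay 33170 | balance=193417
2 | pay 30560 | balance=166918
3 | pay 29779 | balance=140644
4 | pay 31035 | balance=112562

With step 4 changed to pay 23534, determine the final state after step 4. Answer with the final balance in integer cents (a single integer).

(re-executing from step 4 with the substitution; state before step 4: balance=140644)
4 | pay 23534 | balance=120063

120063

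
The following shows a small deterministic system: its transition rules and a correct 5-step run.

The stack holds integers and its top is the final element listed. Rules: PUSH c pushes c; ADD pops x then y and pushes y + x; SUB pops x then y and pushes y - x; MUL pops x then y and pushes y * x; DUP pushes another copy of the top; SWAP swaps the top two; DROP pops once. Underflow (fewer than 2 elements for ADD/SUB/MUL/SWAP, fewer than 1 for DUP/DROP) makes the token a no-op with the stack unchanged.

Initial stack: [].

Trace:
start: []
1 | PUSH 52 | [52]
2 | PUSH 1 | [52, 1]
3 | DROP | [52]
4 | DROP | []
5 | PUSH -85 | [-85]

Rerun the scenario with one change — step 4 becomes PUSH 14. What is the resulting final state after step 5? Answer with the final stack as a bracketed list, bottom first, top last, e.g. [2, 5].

(re-executing from step 4 with the substitution; state before step 4: [52])
4 | PUSH 14 | [52, 14]
5 | PUSH -85 | [52, 14, -85]

[52, 14, -85]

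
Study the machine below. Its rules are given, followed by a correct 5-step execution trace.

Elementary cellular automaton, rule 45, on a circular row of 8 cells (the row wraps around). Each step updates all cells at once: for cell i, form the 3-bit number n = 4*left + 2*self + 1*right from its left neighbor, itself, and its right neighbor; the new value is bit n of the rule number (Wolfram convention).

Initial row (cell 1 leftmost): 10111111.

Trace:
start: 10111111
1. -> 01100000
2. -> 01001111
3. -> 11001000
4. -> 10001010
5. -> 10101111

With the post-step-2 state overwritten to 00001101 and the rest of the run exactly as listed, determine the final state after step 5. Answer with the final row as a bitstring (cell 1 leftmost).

10110001

state after step 2 := 00001101
3. -> 01101011
4. -> 11011110
5. -> 10110001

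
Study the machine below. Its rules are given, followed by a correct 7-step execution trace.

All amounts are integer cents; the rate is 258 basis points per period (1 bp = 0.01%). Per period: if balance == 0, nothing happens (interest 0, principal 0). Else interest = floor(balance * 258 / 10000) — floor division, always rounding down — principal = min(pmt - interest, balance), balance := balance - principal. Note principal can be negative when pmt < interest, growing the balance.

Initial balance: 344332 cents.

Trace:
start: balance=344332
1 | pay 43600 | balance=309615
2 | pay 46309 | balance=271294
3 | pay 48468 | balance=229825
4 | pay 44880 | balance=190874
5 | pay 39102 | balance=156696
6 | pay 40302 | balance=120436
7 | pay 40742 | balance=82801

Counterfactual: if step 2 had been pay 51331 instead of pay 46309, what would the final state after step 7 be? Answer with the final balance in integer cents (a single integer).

77096

(re-executing from step 2 with the substitution; state before step 2: balance=309615)
2 | pay 51331 | balance=266272
3 | pay 48468 | balance=224673
4 | pay 44880 | balance=185589
5 | pay 39102 | balance=151275
6 | pay 40302 | balance=114875
7 | pay 40742 | balance=77096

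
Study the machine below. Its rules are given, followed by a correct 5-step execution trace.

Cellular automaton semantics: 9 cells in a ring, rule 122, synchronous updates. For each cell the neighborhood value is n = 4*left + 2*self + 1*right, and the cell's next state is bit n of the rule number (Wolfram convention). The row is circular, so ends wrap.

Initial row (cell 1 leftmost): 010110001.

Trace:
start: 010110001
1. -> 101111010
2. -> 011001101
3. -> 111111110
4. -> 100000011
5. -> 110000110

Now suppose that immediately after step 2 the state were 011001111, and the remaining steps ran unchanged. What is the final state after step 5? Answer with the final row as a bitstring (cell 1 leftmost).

100011001

state after step 2 := 011001111
3. -> 111111001
4. -> 000001111
5. -> 100011001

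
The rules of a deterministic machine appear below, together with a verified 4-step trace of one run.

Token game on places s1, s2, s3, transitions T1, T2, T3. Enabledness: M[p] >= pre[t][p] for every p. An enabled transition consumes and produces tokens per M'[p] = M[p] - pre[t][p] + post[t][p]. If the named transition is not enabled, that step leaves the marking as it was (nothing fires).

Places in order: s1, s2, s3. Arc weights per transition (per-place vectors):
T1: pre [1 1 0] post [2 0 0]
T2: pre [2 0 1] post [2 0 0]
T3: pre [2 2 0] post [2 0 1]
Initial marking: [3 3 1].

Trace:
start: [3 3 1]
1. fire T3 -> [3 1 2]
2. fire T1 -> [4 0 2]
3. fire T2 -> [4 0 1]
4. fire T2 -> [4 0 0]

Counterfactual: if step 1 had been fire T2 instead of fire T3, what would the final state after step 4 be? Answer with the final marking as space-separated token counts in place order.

(re-executing from step 1 with the substitution; state before step 1: [3 3 1])
1. fire T2 -> [3 3 0]
2. fire T1 -> [4 2 0]
3. fire T2 -> [4 2 0]
4. fire T2 -> [4 2 0]

4 2 0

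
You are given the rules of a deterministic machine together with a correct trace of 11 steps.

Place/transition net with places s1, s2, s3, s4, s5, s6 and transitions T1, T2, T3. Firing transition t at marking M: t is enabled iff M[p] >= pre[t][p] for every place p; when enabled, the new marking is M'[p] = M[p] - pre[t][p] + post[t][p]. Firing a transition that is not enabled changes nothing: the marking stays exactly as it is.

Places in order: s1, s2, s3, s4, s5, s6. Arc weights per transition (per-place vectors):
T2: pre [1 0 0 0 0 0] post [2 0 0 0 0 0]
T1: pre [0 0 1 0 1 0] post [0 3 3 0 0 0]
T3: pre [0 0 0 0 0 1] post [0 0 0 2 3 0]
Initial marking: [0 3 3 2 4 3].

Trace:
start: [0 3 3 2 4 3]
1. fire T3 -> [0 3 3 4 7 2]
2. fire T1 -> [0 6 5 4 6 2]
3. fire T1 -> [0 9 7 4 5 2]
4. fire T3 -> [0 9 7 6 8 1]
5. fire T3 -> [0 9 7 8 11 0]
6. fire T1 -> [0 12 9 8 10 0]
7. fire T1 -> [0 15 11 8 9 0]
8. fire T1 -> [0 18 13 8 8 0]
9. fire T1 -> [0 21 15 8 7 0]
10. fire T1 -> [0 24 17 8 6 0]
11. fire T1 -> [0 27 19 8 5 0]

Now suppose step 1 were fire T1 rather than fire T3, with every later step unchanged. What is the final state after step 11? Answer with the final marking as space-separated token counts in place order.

0 30 21 6 1 1

(re-executing from step 1 with the substitution; state before step 1: [0 3 3 2 4 3])
1. fire T1 -> [0 6 5 2 3 3]
2. fire T1 -> [0 9 7 2 2 3]
3. fire T1 -> [0 12 9 2 1 3]
4. fire T3 -> [0 12 9 4 4 2]
5. fire T3 -> [0 12 9 6 7 1]
6. fire T1 -> [0 15 11 6 6 1]
7. fire T1 -> [0 18 13 6 5 1]
8. fire T1 -> [0 21 15 6 4 1]
9. fire T1 -> [0 24 17 6 3 1]
10. fire T1 -> [0 27 19 6 2 1]
11. fire T1 -> [0 30 21 6 1 1]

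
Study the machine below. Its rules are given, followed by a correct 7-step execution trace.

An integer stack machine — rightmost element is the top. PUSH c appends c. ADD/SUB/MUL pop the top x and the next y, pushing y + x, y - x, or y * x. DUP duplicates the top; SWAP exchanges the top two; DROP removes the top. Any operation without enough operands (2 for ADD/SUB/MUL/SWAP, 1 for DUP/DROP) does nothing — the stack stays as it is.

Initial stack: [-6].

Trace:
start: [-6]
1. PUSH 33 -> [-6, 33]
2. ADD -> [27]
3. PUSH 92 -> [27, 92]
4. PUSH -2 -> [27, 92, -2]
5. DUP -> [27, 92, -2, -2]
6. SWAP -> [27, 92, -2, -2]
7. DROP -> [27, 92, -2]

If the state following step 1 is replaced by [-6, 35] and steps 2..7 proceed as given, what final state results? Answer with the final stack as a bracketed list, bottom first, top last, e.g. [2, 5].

[29, 92, -2]

state after step 1 := [-6, 35]
2. ADD -> [29]
3. PUSH 92 -> [29, 92]
4. PUSH -2 -> [29, 92, -2]
5. DUP -> [29, 92, -2, -2]
6. SWAP -> [29, 92, -2, -2]
7. DROP -> [29, 92, -2]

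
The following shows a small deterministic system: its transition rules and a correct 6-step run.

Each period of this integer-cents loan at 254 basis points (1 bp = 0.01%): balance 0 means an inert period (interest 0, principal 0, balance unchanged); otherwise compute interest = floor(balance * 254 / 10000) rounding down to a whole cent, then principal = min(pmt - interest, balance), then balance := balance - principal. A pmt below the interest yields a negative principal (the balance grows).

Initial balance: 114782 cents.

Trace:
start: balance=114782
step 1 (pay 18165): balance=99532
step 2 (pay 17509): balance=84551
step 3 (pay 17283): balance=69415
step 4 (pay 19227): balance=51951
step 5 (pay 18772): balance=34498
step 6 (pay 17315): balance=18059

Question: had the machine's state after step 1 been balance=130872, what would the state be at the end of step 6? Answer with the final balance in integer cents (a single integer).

state after step 1 := balance=130872
step 2 (pay 17509): balance=116687
step 3 (pay 17283): balance=102367
step 4 (pay 19227): balance=85740
step 5 (pay 18772): balance=69145
step 6 (pay 17315): balance=53586

53586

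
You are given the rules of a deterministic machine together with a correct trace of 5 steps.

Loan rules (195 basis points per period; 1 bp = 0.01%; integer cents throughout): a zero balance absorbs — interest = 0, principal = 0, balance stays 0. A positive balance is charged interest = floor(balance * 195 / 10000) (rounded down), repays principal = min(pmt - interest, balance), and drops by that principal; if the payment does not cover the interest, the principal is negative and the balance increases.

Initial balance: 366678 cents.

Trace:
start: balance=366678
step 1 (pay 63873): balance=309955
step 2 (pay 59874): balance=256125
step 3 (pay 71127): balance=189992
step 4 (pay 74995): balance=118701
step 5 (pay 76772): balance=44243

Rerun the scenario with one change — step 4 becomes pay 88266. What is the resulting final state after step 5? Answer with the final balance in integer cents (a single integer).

30713

(re-executing from step 4 with the substitution; state before step 4: balance=189992)
step 4 (pay 88266): balance=105430
step 5 (pay 76772): balance=30713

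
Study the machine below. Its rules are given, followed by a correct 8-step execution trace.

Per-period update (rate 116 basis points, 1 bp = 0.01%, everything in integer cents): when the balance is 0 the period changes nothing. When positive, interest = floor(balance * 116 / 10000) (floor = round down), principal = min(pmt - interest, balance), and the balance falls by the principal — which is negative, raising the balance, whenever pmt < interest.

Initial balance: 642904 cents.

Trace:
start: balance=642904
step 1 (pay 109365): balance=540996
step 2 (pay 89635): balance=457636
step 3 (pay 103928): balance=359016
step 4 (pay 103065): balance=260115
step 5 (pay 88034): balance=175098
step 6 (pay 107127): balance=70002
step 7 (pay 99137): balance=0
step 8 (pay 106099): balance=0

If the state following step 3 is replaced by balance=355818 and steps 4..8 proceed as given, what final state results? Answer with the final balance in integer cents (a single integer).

0

state after step 3 := balance=355818
step 4 (pay 103065): balance=256880
step 5 (pay 88034): balance=171825
step 6 (pay 107127): balance=66691
step 7 (pay 99137): balance=0
step 8 (pay 106099): balance=0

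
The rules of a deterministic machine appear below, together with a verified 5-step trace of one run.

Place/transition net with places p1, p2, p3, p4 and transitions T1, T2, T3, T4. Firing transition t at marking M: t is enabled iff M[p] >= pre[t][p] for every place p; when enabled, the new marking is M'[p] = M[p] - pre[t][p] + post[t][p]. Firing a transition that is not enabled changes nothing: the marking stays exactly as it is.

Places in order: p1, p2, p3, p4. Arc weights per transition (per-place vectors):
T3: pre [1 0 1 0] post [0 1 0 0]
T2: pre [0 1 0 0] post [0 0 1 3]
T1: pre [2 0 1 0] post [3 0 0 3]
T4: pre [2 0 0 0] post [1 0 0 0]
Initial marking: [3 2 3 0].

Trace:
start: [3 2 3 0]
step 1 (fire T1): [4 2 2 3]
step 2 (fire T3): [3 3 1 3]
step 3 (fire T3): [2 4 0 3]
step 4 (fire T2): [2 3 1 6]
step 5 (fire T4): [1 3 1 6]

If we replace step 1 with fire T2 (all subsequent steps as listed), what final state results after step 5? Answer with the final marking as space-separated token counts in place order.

1 2 3 6

(re-executing from step 1 with the substitution; state before step 1: [3 2 3 0])
step 1 (fire T2): [3 1 4 3]
step 2 (fire T3): [2 2 3 3]
step 3 (fire T3): [1 3 2 3]
step 4 (fire T2): [1 2 3 6]
step 5 (fire T4): [1 2 3 6]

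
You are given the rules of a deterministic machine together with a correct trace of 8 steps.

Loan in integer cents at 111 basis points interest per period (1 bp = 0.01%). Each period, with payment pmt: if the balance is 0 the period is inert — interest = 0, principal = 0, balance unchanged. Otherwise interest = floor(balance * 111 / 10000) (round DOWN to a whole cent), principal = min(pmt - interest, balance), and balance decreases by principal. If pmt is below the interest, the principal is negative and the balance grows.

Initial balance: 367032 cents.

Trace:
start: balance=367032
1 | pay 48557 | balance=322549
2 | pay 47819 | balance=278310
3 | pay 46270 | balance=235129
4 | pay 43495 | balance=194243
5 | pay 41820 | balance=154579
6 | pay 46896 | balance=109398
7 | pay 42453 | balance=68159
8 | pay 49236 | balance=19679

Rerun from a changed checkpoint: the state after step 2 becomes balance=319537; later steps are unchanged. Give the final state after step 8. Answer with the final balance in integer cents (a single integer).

63728

state after step 2 := balance=319537
3 | pay 46270 | balance=276813
4 | pay 43495 | balance=236390
5 | pay 41820 | balance=197193
6 | pay 46896 | balance=152485
7 | pay 42453 | balance=111724
8 | pay 49236 | balance=63728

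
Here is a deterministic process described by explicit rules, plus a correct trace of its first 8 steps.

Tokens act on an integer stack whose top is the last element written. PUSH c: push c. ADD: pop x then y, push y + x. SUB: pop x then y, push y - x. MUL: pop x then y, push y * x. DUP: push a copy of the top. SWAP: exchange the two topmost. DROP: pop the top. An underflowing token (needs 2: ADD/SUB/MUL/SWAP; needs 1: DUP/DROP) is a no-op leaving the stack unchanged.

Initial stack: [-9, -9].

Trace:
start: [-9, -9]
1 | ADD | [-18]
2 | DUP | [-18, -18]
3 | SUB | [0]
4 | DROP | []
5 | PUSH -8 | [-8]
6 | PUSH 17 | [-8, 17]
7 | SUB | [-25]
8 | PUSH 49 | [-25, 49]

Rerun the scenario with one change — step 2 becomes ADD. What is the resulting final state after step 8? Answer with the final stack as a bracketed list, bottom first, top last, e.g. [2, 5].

(re-executing from step 2 with the substitution; state before step 2: [-18])
2 | ADD | [-18]
3 | SUB | [-18]
4 | DROP | []
5 | PUSH -8 | [-8]
6 | PUSH 17 | [-8, 17]
7 | SUB | [-25]
8 | PUSH 49 | [-25, 49]

[-25, 49]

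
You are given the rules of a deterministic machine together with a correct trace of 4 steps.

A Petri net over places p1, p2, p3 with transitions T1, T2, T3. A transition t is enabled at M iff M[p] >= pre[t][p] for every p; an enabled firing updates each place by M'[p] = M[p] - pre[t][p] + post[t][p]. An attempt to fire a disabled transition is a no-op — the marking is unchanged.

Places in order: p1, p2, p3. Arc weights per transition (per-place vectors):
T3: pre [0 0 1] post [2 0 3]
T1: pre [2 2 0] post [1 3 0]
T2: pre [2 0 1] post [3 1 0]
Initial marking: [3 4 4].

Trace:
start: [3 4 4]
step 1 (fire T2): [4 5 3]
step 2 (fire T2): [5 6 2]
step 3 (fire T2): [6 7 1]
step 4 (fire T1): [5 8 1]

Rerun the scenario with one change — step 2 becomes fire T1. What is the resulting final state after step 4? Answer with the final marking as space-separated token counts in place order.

(re-executing from step 2 with the substitution; state before step 2: [4 5 3])
step 2 (fire T1): [3 6 3]
step 3 (fire T2): [4 7 2]
step 4 (fire T1): [3 8 2]

3 8 2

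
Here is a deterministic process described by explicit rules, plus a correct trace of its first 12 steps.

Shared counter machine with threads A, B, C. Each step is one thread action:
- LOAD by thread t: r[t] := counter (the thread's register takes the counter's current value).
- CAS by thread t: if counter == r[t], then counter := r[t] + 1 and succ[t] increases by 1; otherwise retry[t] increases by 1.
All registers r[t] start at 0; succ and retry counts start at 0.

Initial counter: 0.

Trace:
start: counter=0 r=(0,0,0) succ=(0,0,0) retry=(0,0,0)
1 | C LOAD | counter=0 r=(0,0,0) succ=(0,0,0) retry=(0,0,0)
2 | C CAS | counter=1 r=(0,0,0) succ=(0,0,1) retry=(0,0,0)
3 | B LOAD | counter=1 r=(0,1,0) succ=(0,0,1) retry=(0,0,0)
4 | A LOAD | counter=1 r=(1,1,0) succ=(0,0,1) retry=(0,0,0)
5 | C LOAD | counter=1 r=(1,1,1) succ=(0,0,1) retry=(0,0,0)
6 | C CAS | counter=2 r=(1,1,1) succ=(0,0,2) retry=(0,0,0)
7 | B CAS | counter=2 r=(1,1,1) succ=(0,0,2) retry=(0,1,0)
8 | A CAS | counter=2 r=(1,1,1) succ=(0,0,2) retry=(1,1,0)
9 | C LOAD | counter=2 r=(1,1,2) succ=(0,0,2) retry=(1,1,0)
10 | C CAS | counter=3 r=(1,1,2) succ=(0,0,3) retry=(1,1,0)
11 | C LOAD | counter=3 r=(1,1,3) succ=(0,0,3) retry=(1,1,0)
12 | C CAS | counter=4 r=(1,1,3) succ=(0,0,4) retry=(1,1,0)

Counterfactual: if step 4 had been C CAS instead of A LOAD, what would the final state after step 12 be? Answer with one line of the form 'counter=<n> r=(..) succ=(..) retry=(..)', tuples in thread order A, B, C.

counter=4 r=(0,1,3) succ=(0,0,4) retry=(1,1,1)

(re-executing from step 4 with the substitution; state before step 4: counter=1 r=(0,1,0) succ=(0,0,1) retry=(0,0,0))
4 | C CAS | counter=1 r=(0,1,0) succ=(0,0,1) retry=(0,0,1)
5 | C LOAD | counter=1 r=(0,1,1) succ=(0,0,1) retry=(0,0,1)
6 | C CAS | counter=2 r=(0,1,1) succ=(0,0,2) retry=(0,0,1)
7 | B CAS | counter=2 r=(0,1,1) succ=(0,0,2) retry=(0,1,1)
8 | A CAS | counter=2 r=(0,1,1) succ=(0,0,2) retry=(1,1,1)
9 | C LOAD | counter=2 r=(0,1,2) succ=(0,0,2) retry=(1,1,1)
10 | C CAS | counter=3 r=(0,1,2) succ=(0,0,3) retry=(1,1,1)
11 | C LOAD | counter=3 r=(0,1,3) succ=(0,0,3) retry=(1,1,1)
12 | C CAS | counter=4 r=(0,1,3) succ=(0,0,4) retry=(1,1,1)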